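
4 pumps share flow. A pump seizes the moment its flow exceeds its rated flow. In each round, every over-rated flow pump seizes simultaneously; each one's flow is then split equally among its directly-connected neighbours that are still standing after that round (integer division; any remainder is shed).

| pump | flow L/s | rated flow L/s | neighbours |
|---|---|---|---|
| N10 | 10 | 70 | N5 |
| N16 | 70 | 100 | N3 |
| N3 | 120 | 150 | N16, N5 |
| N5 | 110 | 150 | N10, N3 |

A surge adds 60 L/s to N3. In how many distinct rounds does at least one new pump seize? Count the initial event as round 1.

3

Round 1 — N3 at 180 > 150. N3 seizes.
  N3 sheds 180 L/s to N16, N5: 90 each.
    N16: 70+90 = 160 > 100
    N5: 110+90 = 200 > 150
Round 2 — N16, N5 seize.
  N16 sheds 160 L/s: no online neighbours, lost.
  N5 sheds 200 L/s to N10: 200 each.
    N10: 10+200 = 210 > 70
Round 3 — N10 seizes.
  N10 sheds 210 L/s: no online neighbours, lost.
No further seizures.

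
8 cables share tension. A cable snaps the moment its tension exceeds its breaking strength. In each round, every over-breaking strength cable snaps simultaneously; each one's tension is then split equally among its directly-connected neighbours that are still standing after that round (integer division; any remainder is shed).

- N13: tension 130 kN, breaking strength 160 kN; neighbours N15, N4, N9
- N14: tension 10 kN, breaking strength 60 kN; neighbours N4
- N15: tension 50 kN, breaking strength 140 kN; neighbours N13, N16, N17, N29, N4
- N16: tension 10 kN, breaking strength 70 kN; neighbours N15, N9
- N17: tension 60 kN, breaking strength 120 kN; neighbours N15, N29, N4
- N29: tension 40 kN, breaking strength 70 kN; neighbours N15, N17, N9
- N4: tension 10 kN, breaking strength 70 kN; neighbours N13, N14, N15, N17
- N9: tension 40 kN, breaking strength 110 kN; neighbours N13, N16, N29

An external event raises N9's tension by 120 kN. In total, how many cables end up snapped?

7

Round 1 — N9 at 160 > 110. N9 snaps.
  N9 sheds 160 kN to N13, N16, N29: 53 each (1 lost).
    N13: 130+53 = 183 > 160
    N16: 10+53 = 63 ≤ 70
    N29: 40+53 = 93 > 70
Round 2 — N13, N29 snap.
  N13 sheds 183 kN to N15, N4: 91 each (1 lost).
    N15: 50+91 = 141 > 140
    N4: 10+91 = 101 > 70
  N29 sheds 93 kN to N15, N17: 46 each (1 lost).
    N15: 141+46 = 187 > 140
    N17: 60+46 = 106 ≤ 120
Round 3 — N15, N4 snap.
  N15 sheds 187 kN to N16, N17: 93 each (1 lost).
    N16: 63+93 = 156 > 70
    N17: 106+93 = 199 > 120
  N4 sheds 101 kN to N14, N17: 50 each (1 lost).
    N14: 10+50 = 60 ≤ 60
    N17: 199+50 = 249 > 120
Round 4 — N16, N17 snap.
  N16 sheds 156 kN: no online neighbours, lost.
  N17 sheds 249 kN: no online neighbours, lost.
No further breaks.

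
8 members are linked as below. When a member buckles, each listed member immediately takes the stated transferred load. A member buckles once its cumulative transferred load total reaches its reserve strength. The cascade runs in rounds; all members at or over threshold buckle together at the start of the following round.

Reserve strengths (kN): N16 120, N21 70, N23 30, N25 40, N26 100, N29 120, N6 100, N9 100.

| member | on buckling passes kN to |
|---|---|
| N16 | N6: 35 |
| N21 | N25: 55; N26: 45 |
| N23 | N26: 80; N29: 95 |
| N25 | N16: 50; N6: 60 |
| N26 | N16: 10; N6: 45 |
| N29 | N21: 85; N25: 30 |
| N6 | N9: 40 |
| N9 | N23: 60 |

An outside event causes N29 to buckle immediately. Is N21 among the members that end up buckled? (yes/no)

yes

Round 1 — N29 buckles (initial).
  N21: +85 → 85 ≥ 70
  N25: +30 → 30 < 40
Round 2 — N21 buckles.
  N25: +55 → 85 ≥ 40
  N26: +45 → 45 < 100
Round 3 — N25 buckles.
  N16: +50 → 50 < 120
  N6: +60 → 60 < 100
No further bucklings.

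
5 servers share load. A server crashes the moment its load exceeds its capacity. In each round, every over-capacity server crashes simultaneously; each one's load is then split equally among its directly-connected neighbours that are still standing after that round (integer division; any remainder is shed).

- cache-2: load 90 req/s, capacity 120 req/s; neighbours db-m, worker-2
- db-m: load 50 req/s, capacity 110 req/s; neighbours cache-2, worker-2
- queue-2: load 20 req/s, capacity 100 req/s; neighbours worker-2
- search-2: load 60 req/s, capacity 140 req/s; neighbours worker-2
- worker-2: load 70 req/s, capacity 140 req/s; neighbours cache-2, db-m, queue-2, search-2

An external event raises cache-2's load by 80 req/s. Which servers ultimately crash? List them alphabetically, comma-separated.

cache-2, db-m, worker-2

Round 1 — cache-2 at 170 > 120. cache-2 crashes.
  cache-2 sheds 170 req/s to db-m, worker-2: 85 each.
    db-m: 50+85 = 135 > 110
    worker-2: 70+85 = 155 > 140
Round 2 — db-m, worker-2 crash.
  db-m sheds 135 req/s: no online neighbours, lost.
  worker-2 sheds 155 req/s to queue-2, search-2: 77 each (1 lost).
    queue-2: 20+77 = 97 ≤ 100
    search-2: 60+77 = 137 ≤ 140
No further crashes.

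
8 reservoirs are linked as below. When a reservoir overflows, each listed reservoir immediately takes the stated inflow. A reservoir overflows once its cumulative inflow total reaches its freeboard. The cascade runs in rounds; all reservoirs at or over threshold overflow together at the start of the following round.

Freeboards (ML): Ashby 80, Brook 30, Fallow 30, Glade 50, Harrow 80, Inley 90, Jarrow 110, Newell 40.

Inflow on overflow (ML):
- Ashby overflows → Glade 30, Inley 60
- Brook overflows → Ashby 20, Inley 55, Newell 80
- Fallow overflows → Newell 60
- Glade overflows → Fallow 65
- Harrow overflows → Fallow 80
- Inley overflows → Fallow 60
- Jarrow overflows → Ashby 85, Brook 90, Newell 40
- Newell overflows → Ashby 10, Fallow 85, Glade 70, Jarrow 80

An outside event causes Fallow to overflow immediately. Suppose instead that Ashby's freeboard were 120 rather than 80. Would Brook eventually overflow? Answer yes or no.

no

With Ashby's freeboard at 120:
Round 1 — Fallow overflows (initial).
  Newell: +60 → 60 ≥ 40
Round 2 — Newell overflows.
  Ashby: +10 → 10 < 120
  Glade: +70 → 70 ≥ 50
  Jarrow: +80 → 80 < 110
Round 3 — Glade overflows.
No further overflows.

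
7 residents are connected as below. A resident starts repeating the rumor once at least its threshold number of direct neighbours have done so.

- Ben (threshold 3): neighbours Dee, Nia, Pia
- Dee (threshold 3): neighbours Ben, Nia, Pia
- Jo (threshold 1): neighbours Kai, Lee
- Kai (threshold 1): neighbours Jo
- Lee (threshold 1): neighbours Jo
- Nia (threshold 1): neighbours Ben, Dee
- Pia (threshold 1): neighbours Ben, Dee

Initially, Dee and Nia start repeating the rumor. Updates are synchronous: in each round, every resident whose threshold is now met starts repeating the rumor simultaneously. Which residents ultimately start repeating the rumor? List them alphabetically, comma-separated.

Round 1 — Dee, Nia start repeating the rumor (initial).
Round 2 — checking thresholds:
  Ben: 2 of 3 neighbours < 3, not yet.
  Pia: 1 of 2 neighbours ≥ 1, starts repeating the rumor.
Round 3 — checking thresholds:
  Ben: 3 of 3 neighbours ≥ 3, starts repeating the rumor.
Round 4 — no new spreads; cascade stops.

Ben, Dee, Nia, Pia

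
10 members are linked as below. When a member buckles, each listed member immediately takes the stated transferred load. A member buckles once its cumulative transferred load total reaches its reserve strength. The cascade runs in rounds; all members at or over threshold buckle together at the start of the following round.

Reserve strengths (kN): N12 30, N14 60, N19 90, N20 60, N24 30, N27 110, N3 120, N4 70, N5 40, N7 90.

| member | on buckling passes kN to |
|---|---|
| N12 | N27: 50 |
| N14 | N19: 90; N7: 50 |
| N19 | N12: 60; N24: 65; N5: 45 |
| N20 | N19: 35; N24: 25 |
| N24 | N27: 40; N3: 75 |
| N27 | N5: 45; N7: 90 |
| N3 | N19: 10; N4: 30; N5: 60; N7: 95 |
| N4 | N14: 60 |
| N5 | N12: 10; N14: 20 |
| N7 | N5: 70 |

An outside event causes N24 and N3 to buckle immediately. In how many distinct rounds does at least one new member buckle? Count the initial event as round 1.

Round 1 — N24, N3 buckle (initial).
  N19: +10 → 10 < 90
  N27: +40 → 40 < 110
  N4: +30 → 30 < 70
  N5: +60 → 60 ≥ 40
  N7: +95 → 95 ≥ 90
Round 2 — N5, N7 buckle.
  N12: +10 → 10 < 30
  N14: +20 → 20 < 60
No further bucklings.

2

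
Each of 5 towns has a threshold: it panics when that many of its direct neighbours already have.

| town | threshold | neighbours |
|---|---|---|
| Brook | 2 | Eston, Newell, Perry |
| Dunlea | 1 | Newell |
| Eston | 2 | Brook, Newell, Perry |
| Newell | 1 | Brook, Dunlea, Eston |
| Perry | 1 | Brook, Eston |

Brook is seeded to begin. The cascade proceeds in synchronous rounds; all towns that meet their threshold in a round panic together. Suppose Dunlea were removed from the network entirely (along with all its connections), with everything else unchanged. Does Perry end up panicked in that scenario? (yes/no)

yes

With Dunlea removed:
Round 1 — Brook panics (initial).
Round 2 — checking thresholds:
  Eston: 1 of 3 neighbours < 2, not yet.
  Newell: 1 of 2 neighbours ≥ 1, panics.
  Perry: 1 of 2 neighbours ≥ 1, panics.
Round 3 — checking thresholds:
  Eston: 3 of 3 neighbours ≥ 2, panics.
Round 4 — no new panics; cascade stops.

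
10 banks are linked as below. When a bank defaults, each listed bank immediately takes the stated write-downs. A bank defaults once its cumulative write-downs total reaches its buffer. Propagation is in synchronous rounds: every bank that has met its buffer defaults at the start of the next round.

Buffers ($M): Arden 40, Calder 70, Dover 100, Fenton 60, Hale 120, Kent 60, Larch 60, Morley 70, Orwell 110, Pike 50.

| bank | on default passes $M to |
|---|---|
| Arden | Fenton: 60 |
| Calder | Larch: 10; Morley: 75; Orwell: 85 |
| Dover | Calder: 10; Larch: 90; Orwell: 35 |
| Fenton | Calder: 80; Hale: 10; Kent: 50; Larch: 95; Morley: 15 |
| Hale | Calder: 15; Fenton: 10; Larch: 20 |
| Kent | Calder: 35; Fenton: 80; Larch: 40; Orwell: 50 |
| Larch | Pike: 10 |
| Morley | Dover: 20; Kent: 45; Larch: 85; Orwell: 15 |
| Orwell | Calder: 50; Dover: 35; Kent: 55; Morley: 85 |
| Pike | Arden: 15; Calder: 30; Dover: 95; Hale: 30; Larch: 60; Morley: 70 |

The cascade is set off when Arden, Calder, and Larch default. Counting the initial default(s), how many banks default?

Round 1 — Arden, Calder, Larch default (initial).
  Fenton: +60 → 60 ≥ 60
  Morley: +75 → 75 ≥ 70
  Orwell: +85 → 85 < 110
  Pike: +10 → 10 < 50
Round 2 — Fenton, Morley default.
  Dover: +20 → 20 < 100
  Hale: +10 → 10 < 120
  Kent: +50+45 → 95 ≥ 60
  Orwell: +15 → 100 < 110
Round 3 — Kent defaults.
  Orwell: +50 → 150 ≥ 110
Round 4 — Orwell defaults.
  Dover: +35 → 55 < 100
No further defaults.

7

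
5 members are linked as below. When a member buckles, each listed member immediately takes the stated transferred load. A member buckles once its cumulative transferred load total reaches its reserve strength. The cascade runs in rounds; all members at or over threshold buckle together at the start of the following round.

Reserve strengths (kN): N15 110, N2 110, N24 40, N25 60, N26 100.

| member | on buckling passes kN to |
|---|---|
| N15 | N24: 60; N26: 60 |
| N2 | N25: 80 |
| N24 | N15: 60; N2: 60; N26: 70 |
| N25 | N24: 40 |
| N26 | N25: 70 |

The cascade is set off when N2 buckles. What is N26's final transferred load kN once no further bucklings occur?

Round 1 — N2 buckles (initial).
  N25: +80 → 80 ≥ 60
Round 2 — N25 buckles.
  N24: +40 → 40 ≥ 40
Round 3 — N24 buckles.
  N15: +60 → 60 < 110
  N26: +70 → 70 < 100
No further bucklings.

70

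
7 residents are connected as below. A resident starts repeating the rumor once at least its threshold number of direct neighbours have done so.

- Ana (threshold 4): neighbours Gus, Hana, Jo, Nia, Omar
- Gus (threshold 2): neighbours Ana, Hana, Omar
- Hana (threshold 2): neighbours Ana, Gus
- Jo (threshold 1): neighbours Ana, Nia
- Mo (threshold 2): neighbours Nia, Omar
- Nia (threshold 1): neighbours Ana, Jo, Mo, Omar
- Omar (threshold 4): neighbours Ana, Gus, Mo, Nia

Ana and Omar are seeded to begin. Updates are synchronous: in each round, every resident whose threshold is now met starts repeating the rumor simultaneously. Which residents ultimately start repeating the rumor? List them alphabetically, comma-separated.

Round 1 — Ana, Omar start repeating the rumor (initial).
Round 2 — checking thresholds:
  Gus: 2 of 3 neighbours ≥ 2, starts repeating the rumor.
  Hana: 1 of 2 neighbours < 2, not yet.
  Jo: 1 of 2 neighbours ≥ 1, starts repeating the rumor.
  Mo: 1 of 2 neighbours < 2, not yet.
  Nia: 2 of 4 neighbours ≥ 1, starts repeating the rumor.
Round 3 — checking thresholds:
  Hana: 2 of 2 neighbours ≥ 2, starts repeating the rumor.
  Mo: 2 of 2 neighbours ≥ 2, starts repeating the rumor.
Round 4 — no new spreads; cascade stops.

Ana, Gus, Hana, Jo, Mo, Nia, Omar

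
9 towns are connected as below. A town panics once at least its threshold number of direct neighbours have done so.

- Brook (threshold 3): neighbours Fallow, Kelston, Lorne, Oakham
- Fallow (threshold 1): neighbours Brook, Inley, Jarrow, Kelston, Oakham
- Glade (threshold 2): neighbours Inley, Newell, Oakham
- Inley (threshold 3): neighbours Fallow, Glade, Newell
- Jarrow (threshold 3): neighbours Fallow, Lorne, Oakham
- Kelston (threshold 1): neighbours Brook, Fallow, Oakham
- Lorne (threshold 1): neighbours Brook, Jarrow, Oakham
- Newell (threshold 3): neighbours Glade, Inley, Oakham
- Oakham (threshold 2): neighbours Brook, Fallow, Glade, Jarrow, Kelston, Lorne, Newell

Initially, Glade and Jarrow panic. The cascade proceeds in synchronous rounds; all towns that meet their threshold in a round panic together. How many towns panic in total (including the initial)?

7

Round 1 — Glade, Jarrow panic (initial).
Round 2 — checking thresholds:
  Fallow: 1 of 5 neighbours ≥ 1, panics.
  Inley: 1 of 3 neighbours < 3, not yet.
  Lorne: 1 of 3 neighbours ≥ 1, panics.
  Newell: 1 of 3 neighbours < 3, not yet.
  Oakham: 2 of 7 neighbours ≥ 2, panics.
Round 3 — checking thresholds:
  Brook: 3 of 4 neighbours ≥ 3, panics.
  Inley: 2 of 3 neighbours < 3, not yet.
  Kelston: 2 of 3 neighbours ≥ 1, panics.
  Newell: 2 of 3 neighbours < 3, not yet.
Round 4 — no new panics; cascade stops.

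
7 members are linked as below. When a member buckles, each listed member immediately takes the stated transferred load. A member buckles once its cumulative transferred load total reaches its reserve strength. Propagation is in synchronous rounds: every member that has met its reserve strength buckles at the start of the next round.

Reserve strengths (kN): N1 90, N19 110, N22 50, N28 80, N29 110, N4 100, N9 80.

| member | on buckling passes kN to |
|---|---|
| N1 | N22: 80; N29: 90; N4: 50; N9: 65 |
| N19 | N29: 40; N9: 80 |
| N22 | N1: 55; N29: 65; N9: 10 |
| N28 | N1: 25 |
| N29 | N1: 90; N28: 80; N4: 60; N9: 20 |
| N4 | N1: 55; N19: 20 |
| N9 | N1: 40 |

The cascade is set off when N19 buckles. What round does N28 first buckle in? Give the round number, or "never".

Round 1 — N19 buckles (initial).
  N29: +40 → 40 < 110
  N9: +80 → 80 ≥ 80
Round 2 — N9 buckles.
  N1: +40 → 40 < 90
No further bucklings.

never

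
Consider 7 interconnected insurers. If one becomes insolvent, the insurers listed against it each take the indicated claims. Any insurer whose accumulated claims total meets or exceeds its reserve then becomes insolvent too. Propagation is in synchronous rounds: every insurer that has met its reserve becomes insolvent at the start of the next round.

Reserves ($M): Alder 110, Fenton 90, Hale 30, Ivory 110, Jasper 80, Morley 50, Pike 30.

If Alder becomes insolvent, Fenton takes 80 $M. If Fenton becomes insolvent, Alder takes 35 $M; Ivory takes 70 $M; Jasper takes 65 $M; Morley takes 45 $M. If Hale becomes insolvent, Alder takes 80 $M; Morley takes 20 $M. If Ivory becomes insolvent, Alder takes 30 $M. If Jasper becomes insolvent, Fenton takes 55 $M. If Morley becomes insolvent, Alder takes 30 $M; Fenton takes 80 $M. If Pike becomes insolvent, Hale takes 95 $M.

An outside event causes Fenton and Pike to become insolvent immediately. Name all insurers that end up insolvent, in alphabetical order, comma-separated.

Alder, Fenton, Hale, Morley, Pike

Round 1 — Fenton, Pike become insolvent (initial).
  Alder: +35 → 35 < 110
  Hale: +95 → 95 ≥ 30
  Ivory: +70 → 70 < 110
  Jasper: +65 → 65 < 80
  Morley: +45 → 45 < 50
Round 2 — Hale becomes insolvent.
  Alder: +80 → 115 ≥ 110
  Morley: +20 → 65 ≥ 50
Round 3 — Alder, Morley become insolvent.
No further insolvencies.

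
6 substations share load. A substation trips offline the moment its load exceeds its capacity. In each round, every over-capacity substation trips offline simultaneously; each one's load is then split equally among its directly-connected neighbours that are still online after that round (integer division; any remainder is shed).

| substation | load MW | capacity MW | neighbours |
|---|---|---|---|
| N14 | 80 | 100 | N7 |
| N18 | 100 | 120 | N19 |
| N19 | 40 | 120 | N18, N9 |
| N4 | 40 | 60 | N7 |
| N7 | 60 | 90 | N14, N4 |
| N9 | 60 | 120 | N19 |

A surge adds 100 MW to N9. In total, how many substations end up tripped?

3

Round 1 — N9 at 160 > 120. N9 trips offline.
  N9 sheds 160 MW to N19: 160 each.
    N19: 40+160 = 200 > 120
Round 2 — N19 trips offline.
  N19 sheds 200 MW to N18: 200 each.
    N18: 100+200 = 300 > 120
Round 3 — N18 trips offline.
  N18 sheds 300 MW: no online neighbours, lost.
No further trips.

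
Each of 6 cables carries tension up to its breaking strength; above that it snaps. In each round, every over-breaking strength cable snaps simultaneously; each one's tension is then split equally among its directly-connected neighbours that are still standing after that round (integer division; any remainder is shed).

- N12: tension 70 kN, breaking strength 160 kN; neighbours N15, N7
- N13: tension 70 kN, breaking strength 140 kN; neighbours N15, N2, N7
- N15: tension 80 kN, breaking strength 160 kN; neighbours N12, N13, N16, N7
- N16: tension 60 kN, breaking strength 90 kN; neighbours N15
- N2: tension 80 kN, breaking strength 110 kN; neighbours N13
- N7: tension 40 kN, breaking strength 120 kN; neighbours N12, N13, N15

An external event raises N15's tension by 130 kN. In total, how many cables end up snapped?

2

Round 1 — N15 at 210 > 160. N15 snaps.
  N15 sheds 210 kN to N12, N13, N16, N7: 52 each (2 lost).
    N12: 70+52 = 122 ≤ 160
    N13: 70+52 = 122 ≤ 140
    N16: 60+52 = 112 > 90
    N7: 40+52 = 92 ≤ 120
Round 2 — N16 snaps.
  N16 sheds 112 kN: no online neighbours, lost.
No further breaks.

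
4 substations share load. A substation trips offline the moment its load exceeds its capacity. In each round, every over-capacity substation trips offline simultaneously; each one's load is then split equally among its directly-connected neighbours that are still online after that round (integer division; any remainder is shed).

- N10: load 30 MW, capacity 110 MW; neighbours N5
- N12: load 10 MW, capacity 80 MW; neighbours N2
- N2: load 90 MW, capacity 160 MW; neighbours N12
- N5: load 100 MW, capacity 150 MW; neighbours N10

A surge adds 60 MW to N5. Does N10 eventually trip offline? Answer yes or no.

yes

Round 1 — N5 at 160 > 150. N5 trips offline.
  N5 sheds 160 MW to N10: 160 each.
    N10: 30+160 = 190 > 110
Round 2 — N10 trips offline.
  N10 sheds 190 MW: no online neighbours, lost.
No further trips.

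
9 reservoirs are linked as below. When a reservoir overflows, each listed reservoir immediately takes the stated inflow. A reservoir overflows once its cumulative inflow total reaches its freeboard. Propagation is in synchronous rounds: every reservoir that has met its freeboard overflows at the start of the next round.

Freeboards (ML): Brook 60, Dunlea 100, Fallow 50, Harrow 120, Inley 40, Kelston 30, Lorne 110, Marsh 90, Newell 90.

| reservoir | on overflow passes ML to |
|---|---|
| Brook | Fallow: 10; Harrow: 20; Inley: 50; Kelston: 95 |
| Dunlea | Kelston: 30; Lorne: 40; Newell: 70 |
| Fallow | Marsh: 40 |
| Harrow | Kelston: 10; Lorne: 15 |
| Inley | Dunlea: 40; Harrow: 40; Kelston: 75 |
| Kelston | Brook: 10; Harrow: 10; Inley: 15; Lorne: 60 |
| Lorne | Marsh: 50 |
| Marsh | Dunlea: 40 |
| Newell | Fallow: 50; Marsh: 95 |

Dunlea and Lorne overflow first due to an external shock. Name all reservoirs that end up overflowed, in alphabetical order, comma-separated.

Dunlea, Kelston, Lorne

Round 1 — Dunlea, Lorne overflow (initial).
  Kelston: +30 → 30 ≥ 30
  Marsh: +50 → 50 < 90
  Newell: +70 → 70 < 90
Round 2 — Kelston overflows.
  Brook: +10 → 10 < 60
  Harrow: +10 → 10 < 120
  Inley: +15 → 15 < 40
No further overflows.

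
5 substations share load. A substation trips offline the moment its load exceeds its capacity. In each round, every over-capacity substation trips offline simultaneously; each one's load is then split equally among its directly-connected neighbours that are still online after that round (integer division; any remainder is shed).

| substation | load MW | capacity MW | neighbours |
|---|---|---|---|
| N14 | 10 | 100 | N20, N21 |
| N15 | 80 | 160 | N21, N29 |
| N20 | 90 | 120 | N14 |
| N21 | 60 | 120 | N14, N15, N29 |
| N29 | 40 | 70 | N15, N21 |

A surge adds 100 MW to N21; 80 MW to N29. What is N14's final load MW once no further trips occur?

Round 1 — N21 at 160 > 120; N29 at 120 > 70. N21, N29 trip offline.
  N21 sheds 160 MW to N14, N15: 80 each.
    N14: 10+80 = 90 ≤ 100
    N15: 80+80 = 160 ≤ 160
  N29 sheds 120 MW to N15: 120 each.
    N15: 160+120 = 280 > 160
Round 2 — N15 trips offline.
  N15 sheds 280 MW: no online neighbours, lost.
No further trips.

90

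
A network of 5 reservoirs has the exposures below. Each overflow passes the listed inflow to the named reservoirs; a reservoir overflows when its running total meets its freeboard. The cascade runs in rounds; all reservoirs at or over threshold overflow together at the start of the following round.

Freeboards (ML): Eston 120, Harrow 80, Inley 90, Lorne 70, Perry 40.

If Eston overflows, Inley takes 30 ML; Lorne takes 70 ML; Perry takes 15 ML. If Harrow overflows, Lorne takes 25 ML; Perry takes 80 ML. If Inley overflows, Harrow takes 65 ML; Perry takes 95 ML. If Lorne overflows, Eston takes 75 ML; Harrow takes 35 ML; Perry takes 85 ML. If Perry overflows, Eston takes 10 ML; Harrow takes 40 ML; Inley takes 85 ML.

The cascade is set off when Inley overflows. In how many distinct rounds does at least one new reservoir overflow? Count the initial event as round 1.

Round 1 — Inley overflows (initial).
  Harrow: +65 → 65 < 80
  Perry: +95 → 95 ≥ 40
Round 2 — Perry overflows.
  Eston: +10 → 10 < 120
  Harrow: +40 → 105 ≥ 80
Round 3 — Harrow overflows.
  Lorne: +25 → 25 < 70
No further overflows.

3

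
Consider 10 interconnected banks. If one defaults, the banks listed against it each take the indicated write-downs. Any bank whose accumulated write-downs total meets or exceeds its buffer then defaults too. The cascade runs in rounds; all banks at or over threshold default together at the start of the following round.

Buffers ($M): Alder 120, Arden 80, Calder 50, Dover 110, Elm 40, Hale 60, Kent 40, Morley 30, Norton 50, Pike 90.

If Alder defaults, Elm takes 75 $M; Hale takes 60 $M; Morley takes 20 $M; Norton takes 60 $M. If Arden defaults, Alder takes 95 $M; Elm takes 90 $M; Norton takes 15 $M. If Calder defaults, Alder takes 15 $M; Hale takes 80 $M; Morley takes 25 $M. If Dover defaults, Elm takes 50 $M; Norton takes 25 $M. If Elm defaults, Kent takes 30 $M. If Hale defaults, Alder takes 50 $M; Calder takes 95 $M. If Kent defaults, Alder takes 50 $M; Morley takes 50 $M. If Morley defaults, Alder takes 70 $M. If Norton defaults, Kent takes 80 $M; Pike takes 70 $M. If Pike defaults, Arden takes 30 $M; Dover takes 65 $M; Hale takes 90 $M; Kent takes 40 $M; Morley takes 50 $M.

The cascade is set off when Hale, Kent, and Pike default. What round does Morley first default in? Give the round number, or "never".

2

Round 1 — Hale, Kent, Pike default (initial).
  Alder: +50+50 → 100 < 120
  Arden: +30 → 30 < 80
  Calder: +95 → 95 ≥ 50
  Dover: +65 → 65 < 110
  Morley: +50+50 → 100 ≥ 30
Round 2 — Calder, Morley default.
  Alder: +15+70 → 185 ≥ 120
Round 3 — Alder defaults.
  Elm: +75 → 75 ≥ 40
  Norton: +60 → 60 ≥ 50
Round 4 — Elm, Norton default.
No further defaults.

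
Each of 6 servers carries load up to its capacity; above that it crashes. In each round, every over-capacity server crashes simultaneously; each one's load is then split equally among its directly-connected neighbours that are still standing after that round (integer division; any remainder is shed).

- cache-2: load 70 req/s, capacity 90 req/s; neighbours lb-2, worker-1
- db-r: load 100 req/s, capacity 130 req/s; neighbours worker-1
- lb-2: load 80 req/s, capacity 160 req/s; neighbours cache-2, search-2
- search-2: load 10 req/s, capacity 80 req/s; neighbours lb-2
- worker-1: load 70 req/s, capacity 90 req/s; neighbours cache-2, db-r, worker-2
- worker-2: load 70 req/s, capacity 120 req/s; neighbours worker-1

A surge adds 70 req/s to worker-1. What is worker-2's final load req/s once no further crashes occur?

Round 1 — worker-1 at 140 > 90. worker-1 crashes.
  worker-1 sheds 140 req/s to cache-2, db-r, worker-2: 46 each (2 lost).
    cache-2: 70+46 = 116 > 90
    db-r: 100+46 = 146 > 130
    worker-2: 70+46 = 116 ≤ 120
Round 2 — cache-2, db-r crash.
  cache-2 sheds 116 req/s to lb-2: 116 each.
    lb-2: 80+116 = 196 > 160
  db-r sheds 146 req/s: no online neighbours, lost.
Round 3 — lb-2 crashes.
  lb-2 sheds 196 req/s to search-2: 196 each.
    search-2: 10+196 = 206 > 80
Round 4 — search-2 crashes.
  search-2 sheds 206 req/s: no online neighbours, lost.
No further crashes.

116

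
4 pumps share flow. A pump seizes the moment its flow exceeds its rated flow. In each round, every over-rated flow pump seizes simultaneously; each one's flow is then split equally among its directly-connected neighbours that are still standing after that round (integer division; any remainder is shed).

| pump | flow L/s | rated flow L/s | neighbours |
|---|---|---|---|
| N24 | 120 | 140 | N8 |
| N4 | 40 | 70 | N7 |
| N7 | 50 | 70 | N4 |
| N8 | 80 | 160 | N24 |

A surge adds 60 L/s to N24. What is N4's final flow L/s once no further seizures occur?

Round 1 — N24 at 180 > 140. N24 seizes.
  N24 sheds 180 L/s to N8: 180 each.
    N8: 80+180 = 260 > 160
Round 2 — N8 seizes.
  N8 sheds 260 L/s: no online neighbours, lost.
No further seizures.

40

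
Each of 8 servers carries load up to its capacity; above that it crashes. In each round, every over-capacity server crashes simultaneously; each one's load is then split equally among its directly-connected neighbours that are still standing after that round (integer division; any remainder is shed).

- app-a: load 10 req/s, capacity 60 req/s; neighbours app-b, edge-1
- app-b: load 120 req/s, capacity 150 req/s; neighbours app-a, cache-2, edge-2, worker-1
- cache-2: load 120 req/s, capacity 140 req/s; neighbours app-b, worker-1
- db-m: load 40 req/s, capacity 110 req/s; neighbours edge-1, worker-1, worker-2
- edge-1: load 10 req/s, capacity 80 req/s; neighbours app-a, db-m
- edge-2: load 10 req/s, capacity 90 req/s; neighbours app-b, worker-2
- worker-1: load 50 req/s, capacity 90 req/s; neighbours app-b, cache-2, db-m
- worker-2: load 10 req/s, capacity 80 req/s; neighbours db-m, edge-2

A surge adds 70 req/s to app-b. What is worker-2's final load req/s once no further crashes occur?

Round 1 — app-b at 190 > 150. app-b crashes.
  app-b sheds 190 req/s to app-a, cache-2, edge-2, worker-1: 47 each (2 lost).
    app-a: 10+47 = 57 ≤ 60
    cache-2: 120+47 = 167 > 140
    edge-2: 10+47 = 57 ≤ 90
    worker-1: 50+47 = 97 > 90
Round 2 — cache-2, worker-1 crash.
  cache-2 sheds 167 req/s: no online neighbours, lost.
  worker-1 sheds 97 req/s to db-m: 97 each.
    db-m: 40+97 = 137 > 110
Round 3 — db-m crashes.
  db-m sheds 137 req/s to edge-1, worker-2: 68 each (1 lost).
    edge-1: 10+68 = 78 ≤ 80
    worker-2: 10+68 = 78 ≤ 80
No further crashes.

78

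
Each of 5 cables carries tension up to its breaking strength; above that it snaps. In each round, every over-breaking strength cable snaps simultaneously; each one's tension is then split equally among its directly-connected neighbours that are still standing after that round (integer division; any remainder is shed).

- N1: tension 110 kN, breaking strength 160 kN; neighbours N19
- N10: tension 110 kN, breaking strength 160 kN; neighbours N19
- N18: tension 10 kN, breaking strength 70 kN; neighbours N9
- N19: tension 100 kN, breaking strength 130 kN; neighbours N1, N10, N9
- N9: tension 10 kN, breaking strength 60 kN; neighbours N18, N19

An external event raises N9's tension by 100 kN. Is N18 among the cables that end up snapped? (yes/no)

no

Round 1 — N9 at 110 > 60. N9 snaps.
  N9 sheds 110 kN to N18, N19: 55 each.
    N18: 10+55 = 65 ≤ 70
    N19: 100+55 = 155 > 130
Round 2 — N19 snaps.
  N19 sheds 155 kN to N1, N10: 77 each (1 lost).
    N1: 110+77 = 187 > 160
    N10: 110+77 = 187 > 160
Round 3 — N1, N10 snap.
  N1 sheds 187 kN: no online neighbours, lost.
  N10 sheds 187 kN: no online neighbours, lost.
No further breaks.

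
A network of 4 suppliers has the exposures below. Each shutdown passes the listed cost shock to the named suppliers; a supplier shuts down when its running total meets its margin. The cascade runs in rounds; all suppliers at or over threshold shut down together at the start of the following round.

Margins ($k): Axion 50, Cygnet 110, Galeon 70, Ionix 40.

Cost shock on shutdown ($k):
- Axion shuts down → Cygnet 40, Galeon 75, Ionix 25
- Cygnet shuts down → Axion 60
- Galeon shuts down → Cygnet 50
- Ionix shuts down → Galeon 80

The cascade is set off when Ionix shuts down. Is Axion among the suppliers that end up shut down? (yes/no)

Round 1 — Ionix shuts down (initial).
  Galeon: +80 → 80 ≥ 70
Round 2 — Galeon shuts down.
  Cygnet: +50 → 50 < 110
No further shutdowns.

no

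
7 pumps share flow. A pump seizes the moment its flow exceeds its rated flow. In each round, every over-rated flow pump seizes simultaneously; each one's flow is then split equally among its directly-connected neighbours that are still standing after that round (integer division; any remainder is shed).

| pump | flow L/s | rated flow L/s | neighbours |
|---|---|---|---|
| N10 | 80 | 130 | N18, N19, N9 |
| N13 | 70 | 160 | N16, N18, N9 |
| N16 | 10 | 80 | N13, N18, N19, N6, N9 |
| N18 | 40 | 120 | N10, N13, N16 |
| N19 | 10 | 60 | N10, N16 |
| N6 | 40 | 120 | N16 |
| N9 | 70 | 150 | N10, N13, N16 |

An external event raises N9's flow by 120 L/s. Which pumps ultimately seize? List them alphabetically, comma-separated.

N10, N13, N16, N18, N19, N9

Round 1 — N9 at 190 > 150. N9 seizes.
  N9 sheds 190 L/s to N10, N13, N16: 63 each (1 lost).
    N10: 80+63 = 143 > 130
    N13: 70+63 = 133 ≤ 160
    N16: 10+63 = 73 ≤ 80
Round 2 — N10 seizes.
  N10 sheds 143 L/s to N18, N19: 71 each (1 lost).
    N18: 40+71 = 111 ≤ 120
    N19: 10+71 = 81 > 60
Round 3 — N19 seizes.
  N19 sheds 81 L/s to N16: 81 each.
    N16: 73+81 = 154 > 80
Round 4 — N16 seizes.
  N16 sheds 154 L/s to N13, N18, N6: 51 each (1 lost).
    N13: 133+51 = 184 > 160
    N18: 111+51 = 162 > 120
    N6: 40+51 = 91 ≤ 120
Round 5 — N13, N18 seize.
  N13 sheds 184 L/s: no online neighbours, lost.
  N18 sheds 162 L/s: no online neighbours, lost.
No further seizures.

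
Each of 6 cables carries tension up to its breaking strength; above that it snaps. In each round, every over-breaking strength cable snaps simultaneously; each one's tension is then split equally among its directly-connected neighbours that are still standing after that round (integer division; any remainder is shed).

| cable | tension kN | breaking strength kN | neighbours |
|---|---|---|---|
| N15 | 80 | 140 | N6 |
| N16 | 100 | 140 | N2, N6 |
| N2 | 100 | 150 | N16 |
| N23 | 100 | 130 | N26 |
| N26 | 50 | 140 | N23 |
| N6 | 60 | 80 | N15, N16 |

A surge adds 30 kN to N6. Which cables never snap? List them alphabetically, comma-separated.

Round 1 — N6 at 90 > 80. N6 snaps.
  N6 sheds 90 kN to N15, N16: 45 each.
    N15: 80+45 = 125 ≤ 140
    N16: 100+45 = 145 > 140
Round 2 — N16 snaps.
  N16 sheds 145 kN to N2: 145 each.
    N2: 100+145 = 245 > 150
Round 3 — N2 snaps.
  N2 sheds 245 kN: no online neighbours, lost.
No further breaks.

N15, N23, N26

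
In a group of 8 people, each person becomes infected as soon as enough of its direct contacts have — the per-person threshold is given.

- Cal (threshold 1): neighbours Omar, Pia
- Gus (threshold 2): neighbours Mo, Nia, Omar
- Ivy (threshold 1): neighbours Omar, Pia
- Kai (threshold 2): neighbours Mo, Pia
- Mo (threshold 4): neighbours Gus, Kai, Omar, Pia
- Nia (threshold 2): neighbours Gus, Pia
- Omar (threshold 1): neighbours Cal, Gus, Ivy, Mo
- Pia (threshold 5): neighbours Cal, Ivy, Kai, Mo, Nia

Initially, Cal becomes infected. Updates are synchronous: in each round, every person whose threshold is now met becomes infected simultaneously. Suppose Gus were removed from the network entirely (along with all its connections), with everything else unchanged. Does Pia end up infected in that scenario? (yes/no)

no

With Gus removed:
Round 1 — Cal becomes infected (initial).
Round 2 — checking thresholds:
  Omar: 1 of 3 neighbours ≥ 1, becomes infected.
  Pia: 1 of 5 neighbours < 5, not yet.
Round 3 — checking thresholds:
  Ivy: 1 of 2 neighbours ≥ 1, becomes infected.
  Mo: 1 of 3 neighbours < 4, not yet.
  Pia: 1 of 5 neighbours < 5, not yet.
Round 4 — no new infections; cascade stops.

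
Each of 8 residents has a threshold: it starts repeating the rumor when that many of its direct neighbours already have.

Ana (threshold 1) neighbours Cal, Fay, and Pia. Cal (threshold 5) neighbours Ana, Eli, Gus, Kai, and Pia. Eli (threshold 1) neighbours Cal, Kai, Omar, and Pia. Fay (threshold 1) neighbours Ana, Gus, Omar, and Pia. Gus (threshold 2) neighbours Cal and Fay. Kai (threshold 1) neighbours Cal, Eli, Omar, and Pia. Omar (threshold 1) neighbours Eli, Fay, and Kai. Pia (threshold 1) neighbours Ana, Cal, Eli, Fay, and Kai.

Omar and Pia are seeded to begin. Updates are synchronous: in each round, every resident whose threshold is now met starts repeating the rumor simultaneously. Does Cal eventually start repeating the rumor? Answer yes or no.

Round 1 — Omar, Pia start repeating the rumor (initial).
Round 2 — checking thresholds:
  Ana: 1 of 3 neighbours ≥ 1, starts repeating the rumor.
  Cal: 1 of 5 neighbours < 5, holds.
  Eli: 2 of 4 neighbours ≥ 1, starts repeating the rumor.
  Fay: 2 of 4 neighbours ≥ 1, starts repeating the rumor.
  Kai: 2 of 4 neighbours ≥ 1, starts repeating the rumor.
Round 3 — no new spreads; cascade stops.

no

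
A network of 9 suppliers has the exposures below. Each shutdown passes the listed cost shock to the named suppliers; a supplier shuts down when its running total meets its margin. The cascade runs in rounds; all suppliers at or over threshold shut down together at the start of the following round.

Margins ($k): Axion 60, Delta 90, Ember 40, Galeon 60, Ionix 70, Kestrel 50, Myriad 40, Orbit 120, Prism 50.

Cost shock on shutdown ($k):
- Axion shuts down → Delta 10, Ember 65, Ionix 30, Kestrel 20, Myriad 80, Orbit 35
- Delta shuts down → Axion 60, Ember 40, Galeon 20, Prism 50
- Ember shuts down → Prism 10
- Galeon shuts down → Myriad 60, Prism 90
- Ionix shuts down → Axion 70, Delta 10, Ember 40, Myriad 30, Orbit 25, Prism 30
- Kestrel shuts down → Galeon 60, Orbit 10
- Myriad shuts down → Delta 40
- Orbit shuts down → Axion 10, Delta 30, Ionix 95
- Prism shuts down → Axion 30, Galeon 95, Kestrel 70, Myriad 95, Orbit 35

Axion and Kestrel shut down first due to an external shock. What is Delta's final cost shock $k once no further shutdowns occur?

50

Round 1 — Axion, Kestrel shut down (initial).
  Delta: +10 → 10 < 90
  Ember: +65 → 65 ≥ 40
  Galeon: +60 → 60 ≥ 60
  Ionix: +30 → 30 < 70
  Myriad: +80 → 80 ≥ 40
  Orbit: +35+10 → 45 < 120
Round 2 — Ember, Galeon, Myriad shut down.
  Delta: +40 → 50 < 90
  Prism: +10+90 → 100 ≥ 50
Round 3 — Prism shuts down.
  Orbit: +35 → 80 < 120
No further shutdowns.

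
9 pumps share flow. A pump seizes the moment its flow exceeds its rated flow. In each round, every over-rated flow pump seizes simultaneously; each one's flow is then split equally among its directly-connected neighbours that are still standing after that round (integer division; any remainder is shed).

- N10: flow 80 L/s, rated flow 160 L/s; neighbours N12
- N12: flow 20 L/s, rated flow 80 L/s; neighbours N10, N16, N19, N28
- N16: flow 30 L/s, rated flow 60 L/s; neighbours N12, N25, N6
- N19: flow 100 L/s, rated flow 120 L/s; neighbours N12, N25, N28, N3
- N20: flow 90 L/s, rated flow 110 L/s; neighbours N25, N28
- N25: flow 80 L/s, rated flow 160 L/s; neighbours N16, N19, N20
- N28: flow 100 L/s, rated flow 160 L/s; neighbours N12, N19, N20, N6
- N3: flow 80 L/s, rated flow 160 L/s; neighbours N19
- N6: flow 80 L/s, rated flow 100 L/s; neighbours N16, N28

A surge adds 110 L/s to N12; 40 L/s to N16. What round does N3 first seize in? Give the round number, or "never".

never

Round 1 — N12 at 130 > 80; N16 at 70 > 60. N12, N16 seize.
  N12 sheds 130 L/s to N10, N19, N28: 43 each (1 lost).
    N10: 80+43 = 123 ≤ 160
    N19: 100+43 = 143 > 120
    N28: 100+43 = 143 ≤ 160
  N16 sheds 70 L/s to N25, N6: 35 each.
    N25: 80+35 = 115 ≤ 160
    N6: 80+35 = 115 > 100
Round 2 — N19, N6 seize.
  N19 sheds 143 L/s to N25, N28, N3: 47 each (2 lost).
    N25: 115+47 = 162 > 160
    N28: 143+47 = 190 > 160
    N3: 80+47 = 127 ≤ 160
  N6 sheds 115 L/s to N28: 115 each.
    N28: 190+115 = 305 > 160
Round 3 — N25, N28 seize.
  N25 sheds 162 L/s to N20: 162 each.
    N20: 90+162 = 252 > 110
  N28 sheds 305 L/s to N20: 305 each.
    N20: 252+305 = 557 > 110
Round 4 — N20 seizes.
  N20 sheds 557 L/s: no online neighbours, lost.
No further seizures.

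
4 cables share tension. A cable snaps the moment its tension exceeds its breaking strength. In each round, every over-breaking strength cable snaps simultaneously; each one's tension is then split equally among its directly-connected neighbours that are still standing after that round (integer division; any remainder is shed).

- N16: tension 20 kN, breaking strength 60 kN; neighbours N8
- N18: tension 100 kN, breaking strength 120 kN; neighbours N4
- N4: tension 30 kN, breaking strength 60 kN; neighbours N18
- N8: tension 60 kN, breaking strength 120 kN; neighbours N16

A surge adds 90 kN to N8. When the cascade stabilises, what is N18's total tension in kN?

Round 1 — N8 at 150 > 120. N8 snaps.
  N8 sheds 150 kN to N16: 150 each.
    N16: 20+150 = 170 > 60
Round 2 — N16 snaps.
  N16 sheds 170 kN: no online neighbours, lost.
No further breaks.

100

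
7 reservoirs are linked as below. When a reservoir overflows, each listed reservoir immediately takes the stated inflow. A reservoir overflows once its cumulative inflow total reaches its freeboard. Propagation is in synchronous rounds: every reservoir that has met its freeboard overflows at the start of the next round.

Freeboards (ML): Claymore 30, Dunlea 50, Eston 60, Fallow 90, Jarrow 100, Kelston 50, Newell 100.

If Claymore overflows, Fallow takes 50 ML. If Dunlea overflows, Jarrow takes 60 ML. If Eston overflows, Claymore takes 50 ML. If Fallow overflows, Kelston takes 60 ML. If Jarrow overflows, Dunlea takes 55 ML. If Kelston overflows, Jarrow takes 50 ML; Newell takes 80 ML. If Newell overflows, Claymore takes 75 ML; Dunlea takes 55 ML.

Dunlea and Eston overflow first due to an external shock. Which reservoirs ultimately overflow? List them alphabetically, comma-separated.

Round 1 — Dunlea, Eston overflow (initial).
  Claymore: +50 → 50 ≥ 30
  Jarrow: +60 → 60 < 100
Round 2 — Claymore overflows.
  Fallow: +50 → 50 < 90
No further overflows.

Claymore, Dunlea, Eston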